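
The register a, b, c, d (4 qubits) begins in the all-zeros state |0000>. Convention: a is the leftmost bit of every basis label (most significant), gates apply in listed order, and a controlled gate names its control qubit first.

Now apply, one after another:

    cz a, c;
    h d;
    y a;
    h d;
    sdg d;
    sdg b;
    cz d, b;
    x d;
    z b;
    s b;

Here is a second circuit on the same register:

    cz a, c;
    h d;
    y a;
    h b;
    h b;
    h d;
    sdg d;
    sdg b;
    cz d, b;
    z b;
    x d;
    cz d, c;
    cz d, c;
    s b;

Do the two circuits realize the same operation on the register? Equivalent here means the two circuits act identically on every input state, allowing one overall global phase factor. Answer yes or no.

Yes — the two circuits implement the same unitary up to a global phase.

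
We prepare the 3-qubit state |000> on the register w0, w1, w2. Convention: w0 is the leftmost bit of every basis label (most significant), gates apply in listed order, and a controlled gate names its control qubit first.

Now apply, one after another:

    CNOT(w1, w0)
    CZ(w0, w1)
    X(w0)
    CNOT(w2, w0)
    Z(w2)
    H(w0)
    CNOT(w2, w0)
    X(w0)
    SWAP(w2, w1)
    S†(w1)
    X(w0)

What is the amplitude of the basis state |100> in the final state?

The final state's coefficient on |100> equals -sqrt(2)/2.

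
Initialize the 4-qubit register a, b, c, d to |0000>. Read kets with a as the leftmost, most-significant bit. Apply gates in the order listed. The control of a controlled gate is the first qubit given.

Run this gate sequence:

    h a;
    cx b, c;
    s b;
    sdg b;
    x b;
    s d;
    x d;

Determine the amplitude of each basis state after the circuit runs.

After the circuit, the state carries amplitude sqrt(2)/2 on |0101>, sqrt(2)/2 on |1101>, and 0 on every other basis state. Key observation: the block from step 3 through step 4 cancels to the identity and can be dropped.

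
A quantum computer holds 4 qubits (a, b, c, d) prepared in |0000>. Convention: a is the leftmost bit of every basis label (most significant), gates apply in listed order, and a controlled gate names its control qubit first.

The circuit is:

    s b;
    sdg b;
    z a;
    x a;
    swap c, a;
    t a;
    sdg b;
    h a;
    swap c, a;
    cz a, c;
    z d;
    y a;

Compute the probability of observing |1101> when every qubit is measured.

A full measurement returns |1101> with probability 0. Key observation: the block from step 1 through step 2 cancels to the identity and can be dropped.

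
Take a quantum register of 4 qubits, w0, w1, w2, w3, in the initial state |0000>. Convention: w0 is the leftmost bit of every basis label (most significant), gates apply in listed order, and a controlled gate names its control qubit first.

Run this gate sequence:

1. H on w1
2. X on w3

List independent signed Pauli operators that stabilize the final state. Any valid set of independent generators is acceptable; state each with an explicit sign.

The stabilizer group can be generated by +IXII, +ZIII, +IIZI, -IIIZ, among other valid generating sets.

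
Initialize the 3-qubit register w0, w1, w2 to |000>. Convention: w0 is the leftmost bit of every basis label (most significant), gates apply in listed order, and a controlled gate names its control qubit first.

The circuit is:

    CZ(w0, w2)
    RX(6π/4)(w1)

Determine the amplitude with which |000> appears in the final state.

The amplitude on |000> is -sqrt(2)/2.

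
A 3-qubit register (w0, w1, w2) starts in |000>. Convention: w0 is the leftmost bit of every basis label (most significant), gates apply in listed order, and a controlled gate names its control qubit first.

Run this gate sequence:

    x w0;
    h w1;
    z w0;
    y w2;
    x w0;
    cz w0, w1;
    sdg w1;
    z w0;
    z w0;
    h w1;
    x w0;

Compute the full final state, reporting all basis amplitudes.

The final amplitudes are -1/2 - I/2 on |101>, 1/2 - I/2 on |111>, and 0 on every other basis state.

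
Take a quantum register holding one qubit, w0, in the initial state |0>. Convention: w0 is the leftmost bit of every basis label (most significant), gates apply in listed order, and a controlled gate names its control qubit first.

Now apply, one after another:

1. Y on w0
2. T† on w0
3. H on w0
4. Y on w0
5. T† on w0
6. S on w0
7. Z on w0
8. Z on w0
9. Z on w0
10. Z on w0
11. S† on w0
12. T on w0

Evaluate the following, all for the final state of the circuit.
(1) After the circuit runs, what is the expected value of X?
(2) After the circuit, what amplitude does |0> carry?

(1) The observable X averages to 1. Key observation: gates 5-12 undo each other exactly, leaving only the rest of the circuit to track.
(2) The amplitude on |0> is sqrt(2)*exp(3*I*pi/4)/2.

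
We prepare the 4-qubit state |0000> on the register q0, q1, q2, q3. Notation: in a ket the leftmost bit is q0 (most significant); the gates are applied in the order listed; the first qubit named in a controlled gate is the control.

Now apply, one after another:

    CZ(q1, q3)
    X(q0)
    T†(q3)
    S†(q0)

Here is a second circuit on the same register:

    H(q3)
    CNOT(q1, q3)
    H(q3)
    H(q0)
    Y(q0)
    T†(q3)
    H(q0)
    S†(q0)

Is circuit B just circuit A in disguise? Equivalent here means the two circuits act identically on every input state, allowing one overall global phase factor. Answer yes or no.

No: there is an input state on which the two circuits produce genuinely different outputs (not merely differing by a phase).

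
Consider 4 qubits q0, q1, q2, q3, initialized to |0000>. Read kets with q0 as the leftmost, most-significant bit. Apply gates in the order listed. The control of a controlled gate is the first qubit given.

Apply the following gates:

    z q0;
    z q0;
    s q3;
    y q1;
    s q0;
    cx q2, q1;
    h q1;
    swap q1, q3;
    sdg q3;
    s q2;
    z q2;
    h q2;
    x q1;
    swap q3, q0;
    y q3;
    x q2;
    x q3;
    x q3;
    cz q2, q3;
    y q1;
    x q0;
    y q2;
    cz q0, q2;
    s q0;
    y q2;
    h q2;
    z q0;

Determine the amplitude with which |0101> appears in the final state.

The amplitude on |0101> is 0. Key observation: gates 17-18 undo each other exactly, leaving only the rest of the circuit to track.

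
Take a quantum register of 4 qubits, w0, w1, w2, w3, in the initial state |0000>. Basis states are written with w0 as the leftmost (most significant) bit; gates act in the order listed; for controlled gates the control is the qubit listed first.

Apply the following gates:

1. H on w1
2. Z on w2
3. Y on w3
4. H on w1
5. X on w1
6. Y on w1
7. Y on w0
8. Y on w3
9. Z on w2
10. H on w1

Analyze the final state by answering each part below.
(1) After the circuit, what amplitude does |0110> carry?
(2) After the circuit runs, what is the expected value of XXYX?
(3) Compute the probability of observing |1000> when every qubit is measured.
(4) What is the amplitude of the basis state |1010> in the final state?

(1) The amplitude on |0110> is 0.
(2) The observable XXYX averages to 0.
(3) A full measurement returns |1000> with probability 1/2.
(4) The amplitude on |1010> is 0.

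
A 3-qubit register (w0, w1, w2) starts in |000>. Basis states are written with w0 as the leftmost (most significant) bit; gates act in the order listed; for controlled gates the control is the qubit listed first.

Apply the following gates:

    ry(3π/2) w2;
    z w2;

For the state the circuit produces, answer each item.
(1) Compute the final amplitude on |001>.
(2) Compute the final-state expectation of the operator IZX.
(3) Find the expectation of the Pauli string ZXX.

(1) |001> carries amplitude -sqrt(2)/2 in the final state.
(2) The observable IZX averages to 1.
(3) The observable ZXX averages to 0.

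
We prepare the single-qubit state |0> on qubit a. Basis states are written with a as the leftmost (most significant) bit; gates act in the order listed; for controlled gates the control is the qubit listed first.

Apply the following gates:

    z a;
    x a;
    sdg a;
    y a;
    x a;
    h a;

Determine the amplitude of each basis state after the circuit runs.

The final amplitudes are -sqrt(2)/2 on |0>, sqrt(2)/2 on |1>.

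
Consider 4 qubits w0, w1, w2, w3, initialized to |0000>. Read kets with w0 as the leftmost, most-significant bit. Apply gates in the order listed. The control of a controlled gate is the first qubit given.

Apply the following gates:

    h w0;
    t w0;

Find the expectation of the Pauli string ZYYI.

The expectation value of ZYYI is 0.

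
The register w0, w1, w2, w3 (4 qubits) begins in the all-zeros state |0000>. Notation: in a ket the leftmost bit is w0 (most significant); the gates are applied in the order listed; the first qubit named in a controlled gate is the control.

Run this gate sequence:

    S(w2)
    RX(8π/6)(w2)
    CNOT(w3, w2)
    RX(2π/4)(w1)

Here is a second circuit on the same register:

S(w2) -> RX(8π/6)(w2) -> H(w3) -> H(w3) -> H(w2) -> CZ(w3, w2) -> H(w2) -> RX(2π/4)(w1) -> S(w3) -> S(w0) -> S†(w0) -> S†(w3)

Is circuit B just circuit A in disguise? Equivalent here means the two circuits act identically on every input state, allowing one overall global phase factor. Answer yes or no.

Yes: on every input state the two circuits agree up to one overall phase factor.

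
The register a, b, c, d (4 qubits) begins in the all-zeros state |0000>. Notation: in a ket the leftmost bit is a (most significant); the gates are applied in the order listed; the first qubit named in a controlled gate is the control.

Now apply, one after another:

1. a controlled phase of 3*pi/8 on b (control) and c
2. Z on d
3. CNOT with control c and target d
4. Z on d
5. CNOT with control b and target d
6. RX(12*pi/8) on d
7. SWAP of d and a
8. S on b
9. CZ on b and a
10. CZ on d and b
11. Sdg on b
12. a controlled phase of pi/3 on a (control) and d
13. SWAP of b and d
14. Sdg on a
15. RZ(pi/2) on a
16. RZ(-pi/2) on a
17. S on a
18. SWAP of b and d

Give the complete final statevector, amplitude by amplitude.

The resulting statevector has amplitude -sqrt(2)/2 on |0000>, -sqrt(2)*I/2 on |1000>, and 0 on every other basis state. Key observation: gates 13-18 undo each other exactly, leaving only the rest of the circuit to track.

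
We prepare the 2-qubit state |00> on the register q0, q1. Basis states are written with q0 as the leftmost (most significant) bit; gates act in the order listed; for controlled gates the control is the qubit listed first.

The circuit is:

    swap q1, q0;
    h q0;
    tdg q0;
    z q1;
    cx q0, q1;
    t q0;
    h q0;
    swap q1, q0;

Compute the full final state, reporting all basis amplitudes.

The resulting statevector has amplitude 1/2 on |00>, 1/2 on |01>, 1/2 on |10>, -1/2 on |11>.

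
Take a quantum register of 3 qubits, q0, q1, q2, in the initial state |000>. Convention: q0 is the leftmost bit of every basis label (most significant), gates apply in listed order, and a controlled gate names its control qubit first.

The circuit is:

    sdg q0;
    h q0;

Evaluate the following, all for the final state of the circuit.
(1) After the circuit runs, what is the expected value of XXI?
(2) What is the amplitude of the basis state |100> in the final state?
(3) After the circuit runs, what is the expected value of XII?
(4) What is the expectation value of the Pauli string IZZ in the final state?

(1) In the final state, XXI has expectation 0.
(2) |100> carries amplitude sqrt(2)/2 in the final state.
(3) The expectation value of XII is 1.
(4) The expectation value of IZZ is 1.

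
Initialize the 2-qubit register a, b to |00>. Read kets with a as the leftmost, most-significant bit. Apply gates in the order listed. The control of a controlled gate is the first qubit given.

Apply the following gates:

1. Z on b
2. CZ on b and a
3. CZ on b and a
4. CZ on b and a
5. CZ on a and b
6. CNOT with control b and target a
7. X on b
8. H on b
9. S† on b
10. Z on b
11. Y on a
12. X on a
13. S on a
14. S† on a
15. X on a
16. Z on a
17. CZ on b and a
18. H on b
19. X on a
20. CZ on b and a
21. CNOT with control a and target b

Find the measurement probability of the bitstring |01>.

A full measurement returns |01> with probability 1/2.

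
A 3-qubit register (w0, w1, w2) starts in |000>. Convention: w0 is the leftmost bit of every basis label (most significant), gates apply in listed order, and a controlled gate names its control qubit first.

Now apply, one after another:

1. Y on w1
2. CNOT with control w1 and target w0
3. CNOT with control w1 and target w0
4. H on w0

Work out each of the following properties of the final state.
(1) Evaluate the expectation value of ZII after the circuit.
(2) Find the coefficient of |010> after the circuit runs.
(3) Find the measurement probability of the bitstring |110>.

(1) In the final state, ZII has expectation 0.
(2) The final state's coefficient on |010> equals sqrt(2)*I/2.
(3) The probability of measuring |110> is 1/2.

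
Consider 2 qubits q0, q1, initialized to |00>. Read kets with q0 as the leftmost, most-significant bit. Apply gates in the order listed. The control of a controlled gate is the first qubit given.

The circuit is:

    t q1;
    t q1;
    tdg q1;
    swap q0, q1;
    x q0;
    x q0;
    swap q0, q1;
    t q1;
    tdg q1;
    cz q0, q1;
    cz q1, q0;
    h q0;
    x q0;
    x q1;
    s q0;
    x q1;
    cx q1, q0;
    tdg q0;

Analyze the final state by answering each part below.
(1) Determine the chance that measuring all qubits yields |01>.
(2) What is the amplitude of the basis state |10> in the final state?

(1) A full measurement returns |01> with probability 0. Key observation: the block from step 2 through step 9 cancels to the identity and can be dropped.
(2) |10> carries amplitude sqrt(2)*exp(I*pi/4)/2 in the final state.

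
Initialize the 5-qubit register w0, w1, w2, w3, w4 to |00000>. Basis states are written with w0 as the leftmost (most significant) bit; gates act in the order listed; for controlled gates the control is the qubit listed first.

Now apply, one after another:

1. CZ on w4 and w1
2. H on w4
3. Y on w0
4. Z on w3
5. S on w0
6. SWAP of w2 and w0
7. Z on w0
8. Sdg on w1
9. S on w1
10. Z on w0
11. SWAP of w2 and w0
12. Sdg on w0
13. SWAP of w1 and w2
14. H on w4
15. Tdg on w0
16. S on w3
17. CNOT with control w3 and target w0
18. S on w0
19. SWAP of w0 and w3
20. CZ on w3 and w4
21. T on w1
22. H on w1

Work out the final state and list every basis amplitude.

The resulting statevector has amplitude sqrt(2)*exp(3*I*pi/4)/2 on |00010>, sqrt(2)*exp(3*I*pi/4)/2 on |01010>, and 0 on every other basis state. Key observation: steps 5-12 multiply out to the identity, so the circuit reduces to the remaining gates.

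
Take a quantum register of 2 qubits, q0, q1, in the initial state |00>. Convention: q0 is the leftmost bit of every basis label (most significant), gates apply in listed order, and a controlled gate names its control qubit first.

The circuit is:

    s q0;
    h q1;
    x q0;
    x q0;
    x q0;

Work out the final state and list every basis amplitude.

The final amplitudes are 0 on |00>, 0 on |01>, sqrt(2)/2 on |10>, sqrt(2)/2 on |11>.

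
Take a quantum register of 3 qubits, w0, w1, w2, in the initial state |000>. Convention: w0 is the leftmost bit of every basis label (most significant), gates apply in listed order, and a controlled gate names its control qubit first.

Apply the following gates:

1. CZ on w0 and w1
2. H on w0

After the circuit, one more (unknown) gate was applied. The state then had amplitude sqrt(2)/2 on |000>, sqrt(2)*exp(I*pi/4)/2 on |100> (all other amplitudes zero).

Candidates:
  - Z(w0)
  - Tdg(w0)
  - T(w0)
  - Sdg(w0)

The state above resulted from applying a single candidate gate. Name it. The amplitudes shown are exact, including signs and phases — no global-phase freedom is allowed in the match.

The unique candidate consistent with the amplitudes is T(w0).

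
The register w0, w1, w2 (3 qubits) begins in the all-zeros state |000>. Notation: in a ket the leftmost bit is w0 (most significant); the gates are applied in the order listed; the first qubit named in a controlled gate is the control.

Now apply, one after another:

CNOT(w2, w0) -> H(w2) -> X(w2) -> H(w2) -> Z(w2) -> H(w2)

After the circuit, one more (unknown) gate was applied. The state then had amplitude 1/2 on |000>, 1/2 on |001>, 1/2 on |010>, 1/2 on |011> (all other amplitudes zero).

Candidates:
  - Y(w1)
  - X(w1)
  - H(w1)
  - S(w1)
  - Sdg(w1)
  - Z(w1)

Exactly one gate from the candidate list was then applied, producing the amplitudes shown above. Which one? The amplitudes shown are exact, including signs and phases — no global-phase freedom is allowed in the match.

The unique candidate consistent with the amplitudes is H(w1). Key observation: the block from step 2 through step 5 cancels to the identity and can be dropped.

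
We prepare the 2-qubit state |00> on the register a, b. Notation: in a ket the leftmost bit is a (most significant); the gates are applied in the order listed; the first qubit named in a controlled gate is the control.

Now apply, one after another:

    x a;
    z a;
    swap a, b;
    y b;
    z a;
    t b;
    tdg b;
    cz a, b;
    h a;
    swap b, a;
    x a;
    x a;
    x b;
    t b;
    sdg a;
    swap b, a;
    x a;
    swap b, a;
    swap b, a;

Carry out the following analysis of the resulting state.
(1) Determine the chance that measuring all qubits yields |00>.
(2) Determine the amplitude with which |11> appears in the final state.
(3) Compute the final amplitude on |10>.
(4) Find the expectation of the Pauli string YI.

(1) The probability of measuring |00> is 1/2. Key observation: gates 11-12 undo each other exactly, leaving only the rest of the circuit to track.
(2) The amplitude on |11> is 0.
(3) |10> carries amplitude sqrt(2)*I/2 in the final state.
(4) The expectation value of YI is -sqrt(2)/2.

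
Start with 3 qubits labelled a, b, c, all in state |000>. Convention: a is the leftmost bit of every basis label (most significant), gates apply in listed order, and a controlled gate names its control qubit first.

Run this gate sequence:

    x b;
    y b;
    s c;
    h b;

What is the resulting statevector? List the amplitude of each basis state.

The final amplitudes are -sqrt(2)*I/2 on |000>, -sqrt(2)*I/2 on |010>, and 0 on every other basis state.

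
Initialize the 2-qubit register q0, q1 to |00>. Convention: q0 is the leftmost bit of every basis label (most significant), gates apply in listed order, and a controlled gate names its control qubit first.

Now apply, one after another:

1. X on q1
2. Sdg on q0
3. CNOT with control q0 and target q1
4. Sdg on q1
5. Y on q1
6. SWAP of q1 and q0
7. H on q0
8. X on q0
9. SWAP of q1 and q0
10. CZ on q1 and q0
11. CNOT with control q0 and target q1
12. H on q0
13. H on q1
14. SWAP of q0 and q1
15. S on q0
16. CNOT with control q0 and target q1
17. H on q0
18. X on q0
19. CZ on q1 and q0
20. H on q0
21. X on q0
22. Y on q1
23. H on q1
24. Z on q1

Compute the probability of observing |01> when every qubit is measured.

The probability of measuring |01> is 1/4.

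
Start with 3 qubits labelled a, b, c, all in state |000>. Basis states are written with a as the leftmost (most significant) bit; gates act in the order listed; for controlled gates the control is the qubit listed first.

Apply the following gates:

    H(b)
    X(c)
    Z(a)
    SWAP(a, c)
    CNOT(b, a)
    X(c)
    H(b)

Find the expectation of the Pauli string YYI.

In the final state, YYI has expectation -1.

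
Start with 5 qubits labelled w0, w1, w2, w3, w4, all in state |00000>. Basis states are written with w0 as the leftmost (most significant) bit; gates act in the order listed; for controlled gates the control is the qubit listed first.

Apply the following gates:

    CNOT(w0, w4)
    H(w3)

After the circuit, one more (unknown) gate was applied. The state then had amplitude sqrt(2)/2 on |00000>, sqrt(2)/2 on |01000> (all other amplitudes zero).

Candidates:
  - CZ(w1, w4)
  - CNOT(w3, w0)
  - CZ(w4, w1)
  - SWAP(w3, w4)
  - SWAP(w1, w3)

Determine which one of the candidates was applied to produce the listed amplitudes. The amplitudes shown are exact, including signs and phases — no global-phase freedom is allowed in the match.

The applied gate was SWAP(w1, w3).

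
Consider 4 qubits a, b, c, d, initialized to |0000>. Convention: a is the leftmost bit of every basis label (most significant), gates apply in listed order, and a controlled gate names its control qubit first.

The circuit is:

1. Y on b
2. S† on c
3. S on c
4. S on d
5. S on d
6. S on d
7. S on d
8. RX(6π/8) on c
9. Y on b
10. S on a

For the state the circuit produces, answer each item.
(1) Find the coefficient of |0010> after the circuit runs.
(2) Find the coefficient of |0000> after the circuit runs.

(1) The final state's coefficient on |0010> equals -I*sqrt(sqrt(2) + 2)/2. Key observation: steps 4-7 multiply out to the identity, so the circuit reduces to the remaining gates.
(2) The amplitude on |0000> is sqrt(2 - sqrt(2))/2.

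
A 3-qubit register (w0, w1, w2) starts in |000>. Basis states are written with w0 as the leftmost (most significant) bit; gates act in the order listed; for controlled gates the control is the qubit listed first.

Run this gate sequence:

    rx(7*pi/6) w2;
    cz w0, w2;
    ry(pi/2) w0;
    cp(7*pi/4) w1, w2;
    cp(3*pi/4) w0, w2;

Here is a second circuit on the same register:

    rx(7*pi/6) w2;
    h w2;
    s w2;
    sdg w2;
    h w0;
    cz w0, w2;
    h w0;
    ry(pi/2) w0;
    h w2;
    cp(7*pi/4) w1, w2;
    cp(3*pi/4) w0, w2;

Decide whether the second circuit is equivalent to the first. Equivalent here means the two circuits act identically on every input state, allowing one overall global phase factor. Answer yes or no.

No: there is an input state on which the two circuits produce genuinely different outputs (not merely differing by a phase).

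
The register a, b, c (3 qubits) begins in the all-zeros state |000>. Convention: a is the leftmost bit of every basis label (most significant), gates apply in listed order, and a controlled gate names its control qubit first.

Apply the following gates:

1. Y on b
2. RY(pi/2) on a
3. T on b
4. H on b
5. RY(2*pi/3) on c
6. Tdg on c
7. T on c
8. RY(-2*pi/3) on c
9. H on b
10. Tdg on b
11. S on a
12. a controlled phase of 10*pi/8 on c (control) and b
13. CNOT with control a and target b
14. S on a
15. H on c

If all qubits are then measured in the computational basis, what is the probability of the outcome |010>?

A full measurement returns |010> with probability 1/4. Key observation: steps 3-10 multiply out to the identity, so the circuit reduces to the remaining gates.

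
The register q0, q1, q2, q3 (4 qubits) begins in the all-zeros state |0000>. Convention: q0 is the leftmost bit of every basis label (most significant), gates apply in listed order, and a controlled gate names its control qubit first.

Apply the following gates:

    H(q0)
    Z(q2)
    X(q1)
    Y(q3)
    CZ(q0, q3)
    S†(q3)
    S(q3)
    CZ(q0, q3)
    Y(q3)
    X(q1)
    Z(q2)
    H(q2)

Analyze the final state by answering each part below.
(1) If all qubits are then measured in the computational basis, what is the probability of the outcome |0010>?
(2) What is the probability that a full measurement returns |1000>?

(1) Outcome |0010> occurs with probability 1/4. Key observation: steps 3-10 multiply out to the identity, so the circuit reduces to the remaining gates.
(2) A full measurement returns |1000> with probability 1/4.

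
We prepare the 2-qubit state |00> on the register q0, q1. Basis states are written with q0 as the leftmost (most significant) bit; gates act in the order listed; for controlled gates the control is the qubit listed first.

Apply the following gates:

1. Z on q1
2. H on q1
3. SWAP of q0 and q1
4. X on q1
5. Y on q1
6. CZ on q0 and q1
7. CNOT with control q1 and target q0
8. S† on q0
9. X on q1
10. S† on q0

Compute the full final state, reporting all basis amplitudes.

The resulting statevector has amplitude 0 on |00>, -sqrt(2)*I/2 on |01>, 0 on |10>, sqrt(2)*I/2 on |11>.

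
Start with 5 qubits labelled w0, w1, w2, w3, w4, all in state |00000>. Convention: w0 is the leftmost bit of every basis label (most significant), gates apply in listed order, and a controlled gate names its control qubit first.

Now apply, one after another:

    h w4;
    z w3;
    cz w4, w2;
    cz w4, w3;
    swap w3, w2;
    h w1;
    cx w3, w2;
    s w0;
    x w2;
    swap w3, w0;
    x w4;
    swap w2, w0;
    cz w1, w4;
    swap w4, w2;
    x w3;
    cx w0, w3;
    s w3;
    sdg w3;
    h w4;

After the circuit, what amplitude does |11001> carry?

The final state's coefficient on |11001> equals sqrt(2)/4. Key observation: gates 17-18 undo each other exactly, leaving only the rest of the circuit to track.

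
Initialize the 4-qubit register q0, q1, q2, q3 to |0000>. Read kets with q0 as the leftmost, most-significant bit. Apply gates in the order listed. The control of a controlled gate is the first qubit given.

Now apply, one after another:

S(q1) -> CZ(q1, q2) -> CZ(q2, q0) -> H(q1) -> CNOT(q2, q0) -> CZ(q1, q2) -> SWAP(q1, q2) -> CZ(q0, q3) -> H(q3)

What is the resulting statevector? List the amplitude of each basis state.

The final amplitudes are 1/2 on |0000>, 1/2 on |0001>, 1/2 on |0010>, 1/2 on |0011>, and 0 on every other basis state.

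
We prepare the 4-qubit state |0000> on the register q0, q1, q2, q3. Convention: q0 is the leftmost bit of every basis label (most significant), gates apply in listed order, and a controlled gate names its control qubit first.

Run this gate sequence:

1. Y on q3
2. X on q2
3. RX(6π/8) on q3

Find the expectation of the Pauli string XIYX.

The observable XIYX averages to 0.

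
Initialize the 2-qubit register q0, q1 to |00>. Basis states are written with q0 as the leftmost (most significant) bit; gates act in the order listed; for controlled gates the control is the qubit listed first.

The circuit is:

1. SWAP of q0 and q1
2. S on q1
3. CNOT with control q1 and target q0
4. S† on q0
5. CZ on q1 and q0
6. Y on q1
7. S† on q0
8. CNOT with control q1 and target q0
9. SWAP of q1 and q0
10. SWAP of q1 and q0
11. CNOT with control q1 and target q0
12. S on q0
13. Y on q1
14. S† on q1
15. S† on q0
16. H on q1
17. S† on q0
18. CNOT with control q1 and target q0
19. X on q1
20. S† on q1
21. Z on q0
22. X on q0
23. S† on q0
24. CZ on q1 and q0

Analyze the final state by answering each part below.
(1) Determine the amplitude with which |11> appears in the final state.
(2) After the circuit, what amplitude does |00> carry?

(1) The amplitude on |11> is sqrt(2)/2. Key observation: steps 6-13 multiply out to the identity, so the circuit reduces to the remaining gates.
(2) The amplitude on |00> is -sqrt(2)/2.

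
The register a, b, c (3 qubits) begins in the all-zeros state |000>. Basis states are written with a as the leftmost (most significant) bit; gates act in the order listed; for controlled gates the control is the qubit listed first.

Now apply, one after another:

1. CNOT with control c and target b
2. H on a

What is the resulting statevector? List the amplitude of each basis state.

The resulting statevector has amplitude sqrt(2)/2 on |000>, sqrt(2)/2 on |100>, and 0 on every other basis state.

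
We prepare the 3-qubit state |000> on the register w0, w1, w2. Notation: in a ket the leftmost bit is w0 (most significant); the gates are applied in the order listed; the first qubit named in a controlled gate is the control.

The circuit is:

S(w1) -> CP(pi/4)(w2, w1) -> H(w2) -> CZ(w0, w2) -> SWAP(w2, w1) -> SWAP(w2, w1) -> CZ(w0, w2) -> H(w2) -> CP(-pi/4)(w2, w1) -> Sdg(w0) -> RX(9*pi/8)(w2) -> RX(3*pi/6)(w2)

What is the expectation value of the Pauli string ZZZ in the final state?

In the final state, ZZZ has expectation sqrt(2 - sqrt(2))/2. Key observation: gates 2-9 undo each other exactly, leaving only the rest of the circuit to track.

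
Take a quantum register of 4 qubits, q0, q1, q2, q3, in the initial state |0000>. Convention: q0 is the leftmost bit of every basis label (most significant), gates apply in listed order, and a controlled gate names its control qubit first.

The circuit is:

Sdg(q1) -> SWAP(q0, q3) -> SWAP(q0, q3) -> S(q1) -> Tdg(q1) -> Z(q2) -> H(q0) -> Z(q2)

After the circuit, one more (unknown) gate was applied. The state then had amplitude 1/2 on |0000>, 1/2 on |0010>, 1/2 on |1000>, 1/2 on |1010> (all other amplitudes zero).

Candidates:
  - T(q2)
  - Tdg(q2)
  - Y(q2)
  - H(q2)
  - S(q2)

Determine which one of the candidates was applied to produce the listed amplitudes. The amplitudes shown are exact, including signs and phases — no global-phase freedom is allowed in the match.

The unique candidate consistent with the amplitudes is H(q2). Key observation: the block from step 1 through step 4 cancels to the identity and can be dropped.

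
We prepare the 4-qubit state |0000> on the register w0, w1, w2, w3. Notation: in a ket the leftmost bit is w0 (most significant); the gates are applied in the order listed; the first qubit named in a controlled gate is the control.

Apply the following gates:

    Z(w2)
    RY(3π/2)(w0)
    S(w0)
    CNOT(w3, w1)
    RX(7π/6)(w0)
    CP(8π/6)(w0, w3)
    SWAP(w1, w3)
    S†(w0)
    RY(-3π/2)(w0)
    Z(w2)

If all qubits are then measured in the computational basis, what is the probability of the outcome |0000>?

A full measurement returns |0000> with probability 1/2 - sqrt(3)/4.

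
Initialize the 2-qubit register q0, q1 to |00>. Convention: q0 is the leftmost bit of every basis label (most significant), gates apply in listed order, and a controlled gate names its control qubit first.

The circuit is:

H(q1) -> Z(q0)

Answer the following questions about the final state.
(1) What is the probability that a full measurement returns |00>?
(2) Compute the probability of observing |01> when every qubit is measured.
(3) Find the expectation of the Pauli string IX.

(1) The probability of measuring |00> is 1/2.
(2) A full measurement returns |01> with probability 1/2.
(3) The observable IX averages to 1.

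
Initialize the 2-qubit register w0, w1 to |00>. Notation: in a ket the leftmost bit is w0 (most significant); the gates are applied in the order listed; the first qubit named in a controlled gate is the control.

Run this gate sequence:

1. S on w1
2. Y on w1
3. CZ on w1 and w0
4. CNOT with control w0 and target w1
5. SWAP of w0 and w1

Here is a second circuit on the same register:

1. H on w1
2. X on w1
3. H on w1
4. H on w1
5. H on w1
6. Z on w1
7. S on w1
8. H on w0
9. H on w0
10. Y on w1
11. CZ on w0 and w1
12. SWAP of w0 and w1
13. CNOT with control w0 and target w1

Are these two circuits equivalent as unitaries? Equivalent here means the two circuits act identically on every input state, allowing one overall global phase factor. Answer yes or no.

No, they are not equivalent — no single phase factor reconciles the two unitaries.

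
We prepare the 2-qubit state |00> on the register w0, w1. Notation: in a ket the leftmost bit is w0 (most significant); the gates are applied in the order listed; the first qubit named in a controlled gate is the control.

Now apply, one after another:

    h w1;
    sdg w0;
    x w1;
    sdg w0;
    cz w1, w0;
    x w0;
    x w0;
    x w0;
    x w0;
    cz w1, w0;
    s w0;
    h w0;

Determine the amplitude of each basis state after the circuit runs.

After the circuit, the state carries amplitude 1/2 on |00>, 1/2 on |01>, 1/2 on |10>, 1/2 on |11>.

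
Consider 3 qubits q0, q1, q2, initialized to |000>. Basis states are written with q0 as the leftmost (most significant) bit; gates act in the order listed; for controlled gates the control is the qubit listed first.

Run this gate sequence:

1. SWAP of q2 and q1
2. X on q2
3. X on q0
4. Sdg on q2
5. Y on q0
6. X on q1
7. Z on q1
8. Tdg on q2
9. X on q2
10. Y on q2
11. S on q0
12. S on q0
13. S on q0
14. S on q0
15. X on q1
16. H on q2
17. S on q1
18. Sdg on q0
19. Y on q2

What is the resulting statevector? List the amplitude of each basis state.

The resulting statevector has amplitude sqrt(2)*exp(3*I*pi/4)/2 on |000>, sqrt(2)*exp(3*I*pi/4)/2 on |001>, and 0 on every other basis state. Key observation: the block from step 11 through step 14 cancels to the identity and can be dropped.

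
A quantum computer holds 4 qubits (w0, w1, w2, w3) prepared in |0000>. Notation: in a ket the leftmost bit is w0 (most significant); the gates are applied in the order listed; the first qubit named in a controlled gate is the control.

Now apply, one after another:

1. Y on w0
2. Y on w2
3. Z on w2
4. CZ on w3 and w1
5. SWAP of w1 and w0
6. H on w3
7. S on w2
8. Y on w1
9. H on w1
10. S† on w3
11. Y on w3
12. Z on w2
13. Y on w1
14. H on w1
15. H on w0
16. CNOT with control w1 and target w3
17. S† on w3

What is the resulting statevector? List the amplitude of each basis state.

The resulting statevector has amplitude -1/2 on |0110>, -1/2 on |0111>, -1/2 on |1110>, -1/2 on |1111>, and 0 on every other basis state.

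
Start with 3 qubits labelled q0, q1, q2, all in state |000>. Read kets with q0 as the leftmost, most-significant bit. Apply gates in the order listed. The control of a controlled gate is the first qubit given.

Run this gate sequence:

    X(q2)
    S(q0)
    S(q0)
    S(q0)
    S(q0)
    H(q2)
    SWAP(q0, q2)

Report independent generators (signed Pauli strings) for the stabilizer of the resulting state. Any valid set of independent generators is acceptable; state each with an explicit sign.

One valid set of independent stabilizer generators is -XII, +IZI, +IIZ (any independent generating set of the same group is equally correct). Key observation: gates 2-5 undo each other exactly, leaving only the rest of the circuit to track.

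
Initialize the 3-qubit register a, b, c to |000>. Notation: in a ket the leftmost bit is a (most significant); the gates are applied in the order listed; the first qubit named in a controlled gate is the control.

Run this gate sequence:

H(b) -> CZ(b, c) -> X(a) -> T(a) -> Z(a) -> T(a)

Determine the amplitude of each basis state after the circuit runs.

After the circuit, the state carries amplitude -sqrt(2)*I/2 on |100>, -sqrt(2)*I/2 on |110>, and 0 on every other basis state.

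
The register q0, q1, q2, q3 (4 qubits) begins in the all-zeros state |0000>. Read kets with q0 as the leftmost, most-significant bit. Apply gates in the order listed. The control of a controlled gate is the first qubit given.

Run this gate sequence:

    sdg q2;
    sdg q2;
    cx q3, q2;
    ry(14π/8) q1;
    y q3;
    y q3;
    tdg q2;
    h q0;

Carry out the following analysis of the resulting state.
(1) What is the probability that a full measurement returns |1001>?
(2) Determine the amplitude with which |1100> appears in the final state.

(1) A full measurement returns |1001> with probability 0.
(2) |1100> carries amplitude sqrt(4 - 2*sqrt(2))/4 in the final state.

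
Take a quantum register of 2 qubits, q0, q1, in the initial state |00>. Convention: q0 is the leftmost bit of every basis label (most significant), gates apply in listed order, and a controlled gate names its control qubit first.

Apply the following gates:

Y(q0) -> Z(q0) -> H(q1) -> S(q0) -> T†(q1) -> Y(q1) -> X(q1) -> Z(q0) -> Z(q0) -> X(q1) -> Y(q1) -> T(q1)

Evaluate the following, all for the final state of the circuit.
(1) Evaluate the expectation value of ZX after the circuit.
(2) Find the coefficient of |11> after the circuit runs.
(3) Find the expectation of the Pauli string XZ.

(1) In the final state, ZX has expectation -1. Key observation: gates 5-12 undo each other exactly, leaving only the rest of the circuit to track.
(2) The final state's coefficient on |11> equals sqrt(2)/2.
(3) The observable XZ averages to 0.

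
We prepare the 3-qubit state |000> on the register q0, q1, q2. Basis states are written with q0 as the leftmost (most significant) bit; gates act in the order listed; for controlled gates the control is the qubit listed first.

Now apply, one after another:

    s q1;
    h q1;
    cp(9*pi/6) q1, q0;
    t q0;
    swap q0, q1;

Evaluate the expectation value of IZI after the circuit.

The expectation value of IZI is 1.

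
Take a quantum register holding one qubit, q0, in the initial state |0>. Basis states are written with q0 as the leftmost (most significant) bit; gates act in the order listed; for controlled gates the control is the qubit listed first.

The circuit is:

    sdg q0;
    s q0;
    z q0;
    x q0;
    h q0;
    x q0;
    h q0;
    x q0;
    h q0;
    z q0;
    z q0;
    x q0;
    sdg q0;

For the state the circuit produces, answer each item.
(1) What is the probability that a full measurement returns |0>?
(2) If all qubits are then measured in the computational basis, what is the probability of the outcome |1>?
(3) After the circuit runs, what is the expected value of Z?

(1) Outcome |0> occurs with probability 1/2.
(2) The probability of measuring |1> is 1/2.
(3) In the final state, Z has expectation 0.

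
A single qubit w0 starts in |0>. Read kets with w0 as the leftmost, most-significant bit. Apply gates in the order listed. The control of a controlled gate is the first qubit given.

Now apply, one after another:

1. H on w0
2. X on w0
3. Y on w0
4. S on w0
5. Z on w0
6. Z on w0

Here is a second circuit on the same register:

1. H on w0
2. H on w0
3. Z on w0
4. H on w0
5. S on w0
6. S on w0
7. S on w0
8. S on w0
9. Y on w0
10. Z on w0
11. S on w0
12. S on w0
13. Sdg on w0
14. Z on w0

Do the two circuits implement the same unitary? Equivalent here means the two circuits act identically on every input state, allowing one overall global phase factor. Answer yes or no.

Yes: on every input state the two circuits agree up to one overall phase factor.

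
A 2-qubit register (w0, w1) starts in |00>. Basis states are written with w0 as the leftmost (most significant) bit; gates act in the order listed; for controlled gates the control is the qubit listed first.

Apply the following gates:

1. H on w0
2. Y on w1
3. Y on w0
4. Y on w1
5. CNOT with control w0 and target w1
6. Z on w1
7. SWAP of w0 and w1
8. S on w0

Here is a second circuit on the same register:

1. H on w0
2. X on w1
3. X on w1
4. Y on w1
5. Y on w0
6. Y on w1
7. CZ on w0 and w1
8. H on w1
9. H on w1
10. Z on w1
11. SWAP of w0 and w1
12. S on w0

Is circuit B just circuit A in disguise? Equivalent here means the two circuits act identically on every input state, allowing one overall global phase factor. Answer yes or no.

No: there is an input state on which the two circuits produce genuinely different outputs (not merely differing by a phase).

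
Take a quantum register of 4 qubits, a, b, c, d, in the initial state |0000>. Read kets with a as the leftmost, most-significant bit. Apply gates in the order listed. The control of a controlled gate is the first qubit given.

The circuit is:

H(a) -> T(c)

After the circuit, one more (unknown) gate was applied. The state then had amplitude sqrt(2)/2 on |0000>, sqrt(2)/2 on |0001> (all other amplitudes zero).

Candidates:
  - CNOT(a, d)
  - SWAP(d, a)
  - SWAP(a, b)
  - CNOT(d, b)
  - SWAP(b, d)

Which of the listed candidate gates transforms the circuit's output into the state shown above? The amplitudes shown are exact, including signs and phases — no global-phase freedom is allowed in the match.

The applied gate was SWAP(d, a).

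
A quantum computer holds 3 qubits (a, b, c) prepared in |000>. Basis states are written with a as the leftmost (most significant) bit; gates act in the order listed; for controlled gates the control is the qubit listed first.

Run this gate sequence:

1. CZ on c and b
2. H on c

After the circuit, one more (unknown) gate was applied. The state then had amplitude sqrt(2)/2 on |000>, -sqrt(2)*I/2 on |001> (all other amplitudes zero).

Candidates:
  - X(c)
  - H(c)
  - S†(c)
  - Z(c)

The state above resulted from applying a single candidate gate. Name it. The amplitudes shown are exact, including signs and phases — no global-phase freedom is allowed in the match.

The applied gate was S†(c).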